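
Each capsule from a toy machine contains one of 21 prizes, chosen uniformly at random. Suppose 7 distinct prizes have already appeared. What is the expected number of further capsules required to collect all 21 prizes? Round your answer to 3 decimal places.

The wait to go from k to k+1 distinct prizes is geometric with mean 21/(21-k).
Sum over k = 7,...,20: E = 21/14 + 21/13 + 21/12 + ... + 21/2 + 21/1 = 68.2828.

68.283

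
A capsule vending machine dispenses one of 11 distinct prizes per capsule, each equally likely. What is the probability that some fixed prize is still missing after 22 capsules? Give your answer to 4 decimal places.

Each capsule misses the fixed prize with probability (11-1)/11 = 10/11, independently.
P(still missing after 22) = (10/11)^22 = 0.12285.

0.1228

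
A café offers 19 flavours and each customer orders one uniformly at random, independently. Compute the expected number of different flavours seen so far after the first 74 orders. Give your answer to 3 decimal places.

For each flavour, P(seen in 74 orders) = 1 - (18/19)^74 = 0.9817.
By linearity of expectation, E[distinct seen] = 19·(1 - (18/19)^74) = 18.6523.

18.652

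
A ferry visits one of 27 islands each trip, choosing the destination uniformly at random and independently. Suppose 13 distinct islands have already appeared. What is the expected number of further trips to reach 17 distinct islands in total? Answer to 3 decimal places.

The wait to go from k to k+1 distinct islands is geometric with mean 27/(27-k).
Sum over k = 13,...,16: E = 27/14 + 27/13 + 27/12 + 27/11 = 8.7100.

8.710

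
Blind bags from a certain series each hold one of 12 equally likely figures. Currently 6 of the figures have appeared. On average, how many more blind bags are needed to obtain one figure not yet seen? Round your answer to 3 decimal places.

The number of blind bags until the next new figure is geometric with success probability 6/12, so its mean is 12/6.
E = 12/6 = 2.0000.

2.000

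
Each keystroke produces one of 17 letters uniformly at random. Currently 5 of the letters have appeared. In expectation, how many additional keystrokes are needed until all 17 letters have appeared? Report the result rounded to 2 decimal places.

52.75

From k distinct to k+1 distinct takes on average 17/(17-k) keystrokes.
Sum over k = 5,...,16: E = 17/12 + 17/11 + 17/10 + ... + 17/2 + 17/1 = 52.755.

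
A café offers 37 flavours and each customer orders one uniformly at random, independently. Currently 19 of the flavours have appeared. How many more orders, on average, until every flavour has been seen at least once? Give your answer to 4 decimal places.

The wait to go from k to k+1 distinct flavours is geometric with mean 37/(37-k).
Sum over k = 19,...,36: E = 37/18 + 37/17 + 37/16 + ... + 37/2 + 37/1 = 129.31900.

129.3190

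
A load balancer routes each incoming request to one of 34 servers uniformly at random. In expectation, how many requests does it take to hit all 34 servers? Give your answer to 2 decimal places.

140.02

The wait to go from k to k+1 distinct servers is geometric with mean 34/(34-k).
E[T] = 34/34 + 34/33 + 34/32 + ... + 34/2 + 34/1 = 34·H_{34}.
H_{34} = 4.118, so E[T] = 140.019.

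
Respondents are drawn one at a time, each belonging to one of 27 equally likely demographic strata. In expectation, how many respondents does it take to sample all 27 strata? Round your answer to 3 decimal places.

Split into phases: going from k distinct to k+1 distinct takes on average 27/(27-k) respondents.
E[T] = 27/27 + 27/26 + 27/25 + ... + 27/2 + 27/1 = 27·H_{27}.
H_{27} = 3.8915, so E[T] = 105.0693.

105.069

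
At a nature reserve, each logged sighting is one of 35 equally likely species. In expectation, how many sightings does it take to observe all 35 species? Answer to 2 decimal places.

145.14

The wait to go from k to k+1 distinct species is geometric with mean 35/(35-k).
E[T] = 35/35 + 35/34 + 35/33 + ... + 35/2 + 35/1 = 35·H_{35}.
H_{35} = 4.147, so E[T] = 145.137.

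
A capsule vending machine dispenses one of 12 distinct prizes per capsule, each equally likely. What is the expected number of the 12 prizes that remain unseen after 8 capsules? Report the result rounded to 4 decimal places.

5.9824

For each prize, P(unseen after 8) = (11/12)^8 = 0.49853.
By linearity of expectation, E[unseen] = 12·(11/12)^8 = 5.98236.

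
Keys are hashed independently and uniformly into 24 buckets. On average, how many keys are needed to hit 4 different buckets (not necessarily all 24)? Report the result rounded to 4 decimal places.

4.2772

Going from k to k+1 distinct takes a geometric number of keys with mean 24/(24-k).
Sum over k = 0,...,3: E = 24/24 + 24/23 + 24/22 + 24/21 = 4.27724.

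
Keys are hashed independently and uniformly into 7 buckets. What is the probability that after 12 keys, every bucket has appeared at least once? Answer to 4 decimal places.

0.2285

Let A_i be the event that bucket i is missing after 12 keys. By inclusion–exclusion on the A_i,
P(all seen) = Σ_{j=0}^{7} (-1)^j C(7,j)((7-j)/7)^12
= 1.00000 - 1.10087 + 0.37041 - 0.04242 + 0.00134 - 0.00001 + 0.00000 - 0.00000
= 0.22845.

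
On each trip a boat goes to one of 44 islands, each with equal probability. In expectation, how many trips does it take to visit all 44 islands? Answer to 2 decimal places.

Split into phases: going from k distinct to k+1 distinct takes on average 44/(44-k) trips.
E[T] = 44/44 + 44/43 + 44/42 + ... + 44/2 + 44/1 = 44·H_{44}.
H_{44} = 4.373, so E[T] = 192.400.

192.40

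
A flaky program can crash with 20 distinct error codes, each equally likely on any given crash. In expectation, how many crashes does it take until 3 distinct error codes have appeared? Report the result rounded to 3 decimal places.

3.164

Going from k to k+1 distinct takes a geometric number of crashes with mean 20/(20-k).
Sum over k = 0,...,2: E = 20/20 + 20/19 + 20/18 = 3.1637.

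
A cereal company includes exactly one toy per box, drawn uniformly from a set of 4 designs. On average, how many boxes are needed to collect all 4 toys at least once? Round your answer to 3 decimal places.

The wait to go from k to k+1 distinct toys is geometric with mean 4/(4-k).
E[T] = 4/4 + 4/3 + 4/2 + 4/1 = 4·H_{4}.
H_{4} = 2.0833, so E[T] = 8.3333.

8.333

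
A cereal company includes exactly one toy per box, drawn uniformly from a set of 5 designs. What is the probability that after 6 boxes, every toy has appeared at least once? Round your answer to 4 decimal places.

0.1152

By inclusion–exclusion over which toys are missing,
P(all seen) = Σ_{j=0}^{5} (-1)^j C(5,j)((5-j)/5)^6
= 1.00000 - 1.31072 + 0.46656 - 0.04096 + 0.00032 - 0.00000
= 0.11520.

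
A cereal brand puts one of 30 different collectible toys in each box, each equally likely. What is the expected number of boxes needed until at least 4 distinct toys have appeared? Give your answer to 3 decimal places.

4.217

Going from k to k+1 distinct takes a geometric number of boxes with mean 30/(30-k).
Sum over k = 0,...,3: E = 30/30 + 30/29 + 30/28 + 30/27 = 4.2170.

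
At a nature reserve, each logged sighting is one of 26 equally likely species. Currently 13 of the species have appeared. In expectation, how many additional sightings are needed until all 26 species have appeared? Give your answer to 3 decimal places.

82.683

With k distinct species already seen, the next new one takes an expected 26/(26-k) sightings.
Sum over k = 13,...,25: E = 26/13 + 26/12 + 26/11 + ... + 26/2 + 26/1 = 82.6835.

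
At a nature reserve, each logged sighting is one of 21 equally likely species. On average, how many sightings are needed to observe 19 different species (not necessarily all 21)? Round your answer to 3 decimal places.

45.053

With k distinct species already seen, the next new one arrives after an expected 21/(21-k) sightings.
Sum over k = 0,...,18: E = 21/21 + 21/20 + 21/19 + ... + 21/4 + 21/3 = 45.0525.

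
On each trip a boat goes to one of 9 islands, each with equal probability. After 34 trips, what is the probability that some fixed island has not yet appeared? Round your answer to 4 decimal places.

0.0182

Each trip misses the fixed island with probability (9-1)/9 = 8/9, independently.
P(still missing after 34) = (8/9)^34 = 0.01823.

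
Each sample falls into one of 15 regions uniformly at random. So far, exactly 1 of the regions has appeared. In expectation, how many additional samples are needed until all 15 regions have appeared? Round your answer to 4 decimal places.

48.7734

The wait to go from k to k+1 distinct regions is geometric with mean 15/(15-k).
Sum over k = 1,...,14: E = 15/14 + 15/13 + 15/12 + ... + 15/2 + 15/1 = 48.77343.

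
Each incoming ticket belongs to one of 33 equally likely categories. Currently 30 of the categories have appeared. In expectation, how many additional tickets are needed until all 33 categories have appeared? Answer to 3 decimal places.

With k distinct categories already seen, the next new one takes an expected 33/(33-k) tickets.
Sum over k = 30,...,32: E = 33/3 + 33/2 + 33/1 = 60.5000.

60.500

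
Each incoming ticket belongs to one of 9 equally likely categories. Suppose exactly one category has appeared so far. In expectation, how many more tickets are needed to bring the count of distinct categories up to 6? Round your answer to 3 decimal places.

7.961

With k distinct categories already seen, the next new one takes an expected 9/(9-k) tickets.
Sum over k = 1,...,5: E = 9/8 + 9/7 + 9/6 + 9/5 + 9/4 = 7.9607.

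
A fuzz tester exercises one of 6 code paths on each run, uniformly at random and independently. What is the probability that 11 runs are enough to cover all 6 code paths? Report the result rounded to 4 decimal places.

0.3562

Let A_i be the event that code path i is missing after 11 runs. By inclusion–exclusion on the A_i,
P(all seen) = Σ_{j=0}^{6} (-1)^j C(6,j)((6-j)/6)^11
= 1.00000 - 0.80753 + 0.17342 - 0.00977 + 0.00008 - 0.00000 + 0.00000
= 0.35621.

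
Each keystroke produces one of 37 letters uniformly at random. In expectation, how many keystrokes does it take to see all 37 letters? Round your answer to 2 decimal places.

155.46

Split into phases: going from k distinct to k+1 distinct takes on average 37/(37-k) keystrokes.
E[T] = 37/37 + 37/36 + 37/35 + ... + 37/2 + 37/1 = 37·H_{37}.
H_{37} = 4.202, so E[T] = 155.459.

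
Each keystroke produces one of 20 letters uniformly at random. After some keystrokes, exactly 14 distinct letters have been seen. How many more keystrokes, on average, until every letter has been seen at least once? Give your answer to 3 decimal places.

The wait to go from k to k+1 distinct letters is geometric with mean 20/(20-k).
Sum over k = 14,...,19: E = 20/6 + 20/5 + 20/4 + 20/3 + 20/2 + 20/1 = 49.0000.

49.000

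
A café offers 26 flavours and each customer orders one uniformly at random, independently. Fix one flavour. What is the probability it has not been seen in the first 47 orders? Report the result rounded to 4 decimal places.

Each order misses the fixed flavour with probability (26-1)/26 = 25/26, independently.
P(still missing after 47) = (25/26)^47 = 0.15828.

0.1583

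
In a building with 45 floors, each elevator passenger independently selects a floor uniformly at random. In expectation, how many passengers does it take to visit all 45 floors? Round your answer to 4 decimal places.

197.7727

Split into phases: going from k distinct to k+1 distinct takes on average 45/(45-k) passengers.
E[T] = 45/45 + 45/44 + 45/43 + ... + 45/2 + 45/1 = 45·H_{45}.
H_{45} = 4.39495, so E[T] = 197.77267.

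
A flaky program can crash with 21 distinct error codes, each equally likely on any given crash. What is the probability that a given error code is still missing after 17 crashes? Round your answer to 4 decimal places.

On each crash the fixed error code fails to appear with probability 20/21.
P(still missing after 17) = (20/21)^17 = 0.43630.

0.4363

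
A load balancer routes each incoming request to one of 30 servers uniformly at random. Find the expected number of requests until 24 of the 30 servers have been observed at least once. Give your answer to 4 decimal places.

46.3496

Going from k to k+1 distinct takes a geometric number of requests with mean 30/(30-k).
Sum over k = 0,...,23: E = 30/30 + 30/29 + 30/28 + ... + 30/8 + 30/7 = 46.34961.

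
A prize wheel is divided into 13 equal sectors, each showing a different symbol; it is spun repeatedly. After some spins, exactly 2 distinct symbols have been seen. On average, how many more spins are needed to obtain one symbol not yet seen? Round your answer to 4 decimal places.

Each spin yields a new symbol with probability (13-2)/13 = 11/13, so the wait is geometric with mean 13/11.
E = 13/11 = 1.18182.

1.1818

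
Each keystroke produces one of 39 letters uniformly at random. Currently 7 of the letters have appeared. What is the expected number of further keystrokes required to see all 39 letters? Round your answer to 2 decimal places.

With k distinct letters already seen, the next new one takes an expected 39/(39-k) keystrokes.
Sum over k = 7,...,38: E = 39/32 + 39/31 + 39/30 + ... + 39/2 + 39/1 = 158.281.

158.28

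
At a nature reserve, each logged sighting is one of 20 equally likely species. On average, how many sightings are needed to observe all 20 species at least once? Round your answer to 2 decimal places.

71.95

Split into phases: going from k distinct to k+1 distinct takes on average 20/(20-k) sightings.
E[T] = 20/20 + 20/19 + 20/18 + ... + 20/2 + 20/1 = 20·H_{20}.
H_{20} = 3.598, so E[T] = 71.955.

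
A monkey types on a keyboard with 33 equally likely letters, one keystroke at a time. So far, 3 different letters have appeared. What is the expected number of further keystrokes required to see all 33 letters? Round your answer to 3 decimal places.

With k distinct letters already seen, the next new one takes an expected 33/(33-k) keystrokes.
Sum over k = 3,...,32: E = 33/30 + 33/29 + 33/28 + ... + 33/2 + 33/1 = 131.8346.

131.835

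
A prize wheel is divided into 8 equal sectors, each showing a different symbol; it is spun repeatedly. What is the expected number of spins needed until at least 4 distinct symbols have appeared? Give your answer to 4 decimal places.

5.0762

With k distinct symbols already seen, the next new one arrives after an expected 8/(8-k) spins.
Sum over k = 0,...,3: E = 8/8 + 8/7 + 8/6 + 8/5 = 5.07619.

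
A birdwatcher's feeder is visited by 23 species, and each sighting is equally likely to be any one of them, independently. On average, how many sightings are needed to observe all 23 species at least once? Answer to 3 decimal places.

After k distinct species have appeared, the next sighting gives a new one with probability (23-k)/23, so the expected wait for the (k+1)-th is 23/(23-k).
E[T] = 23/23 + 23/22 + 23/21 + ... + 23/2 + 23/1 = 23·H_{23}.
H_{23} = 3.7343, so E[T] = 85.8887.

85.889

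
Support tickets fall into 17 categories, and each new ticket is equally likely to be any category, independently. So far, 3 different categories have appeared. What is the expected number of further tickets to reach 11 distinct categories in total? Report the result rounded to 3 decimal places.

The wait to go from k to k+1 distinct categories is geometric with mean 17/(17-k).
Sum over k = 3,...,10: E = 17/14 + 17/13 + 17/12 + ... + 17/8 + 17/7 = 13.6266.

13.627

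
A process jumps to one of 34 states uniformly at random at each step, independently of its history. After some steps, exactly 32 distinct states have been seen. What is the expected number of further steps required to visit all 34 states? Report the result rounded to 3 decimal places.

From k distinct to k+1 distinct takes on average 34/(34-k) steps.
Sum over k = 32,...,33: E = 34/2 + 34/1 = 51.0000.

51.000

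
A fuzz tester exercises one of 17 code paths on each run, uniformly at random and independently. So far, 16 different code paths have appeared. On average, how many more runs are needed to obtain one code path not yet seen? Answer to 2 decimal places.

The number of runs until the next new code path is geometric with success probability 1/17, so its mean is 17/1.
E = 17/1 = 17.000.

17.00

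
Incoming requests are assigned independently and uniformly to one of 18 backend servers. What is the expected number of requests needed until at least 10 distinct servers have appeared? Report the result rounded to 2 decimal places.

With k distinct servers already seen, the next new one arrives after an expected 18/(18-k) requests.
Sum over k = 0,...,9: E = 18/18 + 18/17 + 18/16 + ... + 18/10 + 18/9 = 13.991.

13.99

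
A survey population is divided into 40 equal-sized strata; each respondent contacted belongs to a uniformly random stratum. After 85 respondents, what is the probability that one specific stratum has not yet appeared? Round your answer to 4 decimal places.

Each respondent misses the fixed stratum with probability (40-1)/40 = 39/40, independently.
P(still missing after 85) = (39/40)^85 = 0.11625.

0.1162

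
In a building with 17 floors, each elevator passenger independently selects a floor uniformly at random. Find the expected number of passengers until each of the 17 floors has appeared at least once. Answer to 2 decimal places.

58.47

After k distinct floors have appeared, the next passenger gives a new one with probability (17-k)/17, so the expected wait for the (k+1)-th is 17/(17-k).
E[T] = 17/17 + 17/16 + 17/15 + ... + 17/2 + 17/1 = 17·H_{17}.
H_{17} = 3.440, so E[T] = 58.472.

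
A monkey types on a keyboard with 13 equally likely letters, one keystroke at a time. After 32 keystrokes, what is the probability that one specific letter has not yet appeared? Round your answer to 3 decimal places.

On each keystroke the fixed letter fails to appear with probability 12/13.
P(still missing after 32) = (12/13)^32 = 0.0772.

0.077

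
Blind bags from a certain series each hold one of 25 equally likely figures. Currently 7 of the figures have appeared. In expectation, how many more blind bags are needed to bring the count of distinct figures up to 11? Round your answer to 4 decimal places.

6.0886

From k distinct to k+1 distinct takes on average 25/(25-k) blind bags.
Sum over k = 7,...,10: E = 25/18 + 25/17 + 25/16 + 25/15 = 6.08864.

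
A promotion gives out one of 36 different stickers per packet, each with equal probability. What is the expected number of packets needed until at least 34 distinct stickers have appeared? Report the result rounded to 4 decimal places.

96.2841

Going from k to k+1 distinct takes a geometric number of packets with mean 36/(36-k).
Sum over k = 0,...,33: E = 36/36 + 36/35 + 36/34 + ... + 36/4 + 36/3 = 96.28413.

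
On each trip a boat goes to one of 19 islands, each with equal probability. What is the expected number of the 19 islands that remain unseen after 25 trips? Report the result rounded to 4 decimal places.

4.9173

For each island, P(unseen after 25) = (18/19)^25 = 0.25880.
By linearity of expectation, E[unseen] = 19·(18/19)^25 = 4.91729.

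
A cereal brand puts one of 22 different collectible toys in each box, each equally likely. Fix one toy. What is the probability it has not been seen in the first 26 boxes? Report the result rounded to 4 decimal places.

Each box misses the fixed toy with probability (22-1)/22 = 21/22, independently.
P(still missing after 26) = (21/22)^26 = 0.29834.

0.2983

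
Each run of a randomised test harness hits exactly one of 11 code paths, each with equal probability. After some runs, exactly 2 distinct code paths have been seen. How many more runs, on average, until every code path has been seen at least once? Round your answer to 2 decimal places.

31.12

The wait to go from k to k+1 distinct code paths is geometric with mean 11/(11-k).
Sum over k = 2,...,10: E = 11/9 + 11/8 + 11/7 + ... + 11/2 + 11/1 = 31.119.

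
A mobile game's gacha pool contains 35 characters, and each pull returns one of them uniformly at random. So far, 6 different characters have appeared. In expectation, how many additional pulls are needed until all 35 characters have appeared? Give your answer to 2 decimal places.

From k distinct to k+1 distinct takes on average 35/(35-k) pulls.
Sum over k = 6,...,34: E = 35/29 + 35/28 + 35/27 + ... + 35/2 + 35/1 = 138.658.

138.66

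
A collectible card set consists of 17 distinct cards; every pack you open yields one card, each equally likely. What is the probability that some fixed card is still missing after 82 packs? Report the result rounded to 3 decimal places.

On each pack the fixed card fails to appear with probability 16/17.
P(still missing after 82) = (16/17)^82 = 0.0069.

0.007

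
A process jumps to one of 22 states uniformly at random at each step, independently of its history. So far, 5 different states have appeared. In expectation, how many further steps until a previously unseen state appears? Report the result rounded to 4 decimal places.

1.2941

Each step yields a new state with probability (22-5)/22 = 17/22, so the wait is geometric with mean 22/17.
E = 22/17 = 1.29412.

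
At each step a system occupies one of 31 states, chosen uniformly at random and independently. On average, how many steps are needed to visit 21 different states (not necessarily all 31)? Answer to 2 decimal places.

34.05

Going from k to k+1 distinct takes a geometric number of steps with mean 31/(31-k).
Sum over k = 0,...,20: E = 31/31 + 31/30 + 31/29 + ... + 31/12 + 31/11 = 34.047.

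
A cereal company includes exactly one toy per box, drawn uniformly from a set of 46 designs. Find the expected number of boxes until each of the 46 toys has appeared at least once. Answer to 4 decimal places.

After k distinct toys have appeared, the next box gives a new one with probability (46-k)/46, so the expected wait for the (k+1)-th is 46/(46-k).
E[T] = 46/46 + 46/45 + 46/44 + ... + 46/2 + 46/1 = 46·H_{46}.
H_{46} = 4.41669, so E[T] = 203.16761.

203.1676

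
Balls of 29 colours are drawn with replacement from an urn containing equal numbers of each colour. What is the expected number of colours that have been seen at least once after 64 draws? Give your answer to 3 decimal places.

25.931

For each colour, P(seen in 64 draws) = 1 - (28/29)^64 = 0.8942.
By linearity of expectation, E[distinct seen] = 29·(1 - (28/29)^64) = 25.9307.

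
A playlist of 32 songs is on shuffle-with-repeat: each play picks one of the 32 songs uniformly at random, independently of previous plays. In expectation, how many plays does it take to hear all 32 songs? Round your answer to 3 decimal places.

129.872

Split into phases: going from k distinct to k+1 distinct takes on average 32/(32-k) plays.
E[T] = 32/32 + 32/31 + 32/30 + ... + 32/2 + 32/1 = 32·H_{32}.
H_{32} = 4.0585, so E[T] = 129.8718.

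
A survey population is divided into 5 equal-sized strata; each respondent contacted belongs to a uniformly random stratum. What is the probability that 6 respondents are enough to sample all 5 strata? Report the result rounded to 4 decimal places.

0.1152

By inclusion–exclusion over which strata are missing,
P(all seen) = Σ_{j=0}^{5} (-1)^j C(5,j)((5-j)/5)^6
= 1.00000 - 1.31072 + 0.46656 - 0.04096 + 0.00032 - 0.00000
= 0.11520.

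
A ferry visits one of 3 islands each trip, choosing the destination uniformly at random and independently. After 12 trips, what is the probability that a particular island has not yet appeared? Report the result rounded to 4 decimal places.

Each trip misses the fixed island with probability (3-1)/3 = 2/3, independently.
P(still missing after 12) = (2/3)^12 = 0.00771.

0.0077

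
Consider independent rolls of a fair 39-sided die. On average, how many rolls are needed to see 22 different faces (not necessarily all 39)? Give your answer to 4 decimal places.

31.7456

With k distinct faces already seen, the next new one arrives after an expected 39/(39-k) rolls.
Sum over k = 0,...,21: E = 39/39 + 39/38 + 39/37 + ... + 39/19 + 39/18 = 31.74563.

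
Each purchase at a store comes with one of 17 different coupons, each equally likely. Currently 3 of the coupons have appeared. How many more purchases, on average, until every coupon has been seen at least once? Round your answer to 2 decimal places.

55.28

The wait to go from k to k+1 distinct coupons is geometric with mean 17/(17-k).
Sum over k = 3,...,16: E = 17/14 + 17/13 + 17/12 + ... + 17/2 + 17/1 = 55.277.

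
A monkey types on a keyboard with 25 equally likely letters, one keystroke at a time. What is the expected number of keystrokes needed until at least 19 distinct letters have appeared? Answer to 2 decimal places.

34.15

Going from k to k+1 distinct takes a geometric number of keystrokes with mean 25/(25-k).
Sum over k = 0,...,18: E = 25/25 + 25/24 + 25/23 + ... + 25/8 + 25/7 = 34.149.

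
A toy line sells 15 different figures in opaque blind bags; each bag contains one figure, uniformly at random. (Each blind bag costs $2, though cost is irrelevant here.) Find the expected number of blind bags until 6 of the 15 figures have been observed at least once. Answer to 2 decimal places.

7.34

Going from k to k+1 distinct takes a geometric number of blind bags with mean 15/(15-k).
Sum over k = 0,...,5: E = 15/15 + 15/14 + 15/13 + 15/12 + 15/11 + 15/10 = 7.339.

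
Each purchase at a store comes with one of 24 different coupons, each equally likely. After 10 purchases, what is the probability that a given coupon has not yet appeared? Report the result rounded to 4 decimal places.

0.6534

On each purchase the fixed coupon fails to appear with probability 23/24.
P(still missing after 10) = (23/24)^10 = 0.65338.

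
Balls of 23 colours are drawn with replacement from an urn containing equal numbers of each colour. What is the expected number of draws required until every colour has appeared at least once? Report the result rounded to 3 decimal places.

85.889

The wait to go from k to k+1 distinct colours is geometric with mean 23/(23-k).
E[T] = 23/23 + 23/22 + 23/21 + ... + 23/2 + 23/1 = 23·H_{23}.
H_{23} = 3.7343, so E[T] = 85.8887.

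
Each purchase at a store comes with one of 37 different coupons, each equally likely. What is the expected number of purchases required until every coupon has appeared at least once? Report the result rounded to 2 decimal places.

155.46

Split into phases: going from k distinct to k+1 distinct takes on average 37/(37-k) purchases.
E[T] = 37/37 + 37/36 + 37/35 + ... + 37/2 + 37/1 = 37·H_{37}.
H_{37} = 4.202, so E[T] = 155.459.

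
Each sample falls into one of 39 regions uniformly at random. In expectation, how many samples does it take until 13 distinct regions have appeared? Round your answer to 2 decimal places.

Going from k to k+1 distinct takes a geometric number of samples with mean 39/(39-k).
Sum over k = 0,...,12: E = 39/39 + 39/38 + 39/37 + ... + 39/28 + 39/27 = 15.566.

15.57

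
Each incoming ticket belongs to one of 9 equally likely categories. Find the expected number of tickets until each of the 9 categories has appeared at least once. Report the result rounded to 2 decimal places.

After k distinct categories have appeared, the next ticket gives a new one with probability (9-k)/9, so the expected wait for the (k+1)-th is 9/(9-k).
E[T] = 9/9 + 9/8 + 9/7 + ... + 9/2 + 9/1 = 9·H_{9}.
H_{9} = 2.829, so E[T] = 25.461.

25.46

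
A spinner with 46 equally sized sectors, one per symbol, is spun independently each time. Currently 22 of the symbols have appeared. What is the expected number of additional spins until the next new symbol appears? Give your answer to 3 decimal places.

The number of spins until the next new symbol is geometric with success probability 24/46, so its mean is 46/24.
E = 46/24 = 1.9167.

1.917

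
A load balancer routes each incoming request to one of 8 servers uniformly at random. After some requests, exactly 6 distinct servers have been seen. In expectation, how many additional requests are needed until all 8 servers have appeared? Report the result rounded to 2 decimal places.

12.00

The wait to go from k to k+1 distinct servers is geometric with mean 8/(8-k).
Sum over k = 6,...,7: E = 8/2 + 8/1 = 12.000.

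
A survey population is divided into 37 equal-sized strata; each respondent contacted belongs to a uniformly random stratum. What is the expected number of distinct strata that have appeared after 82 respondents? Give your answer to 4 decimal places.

For each stratum, P(seen in 82 respondents) = 1 - (36/37)^82 = 0.89425.
By linearity of expectation, E[distinct seen] = 37·(1 - (36/37)^82) = 33.08740.

33.0874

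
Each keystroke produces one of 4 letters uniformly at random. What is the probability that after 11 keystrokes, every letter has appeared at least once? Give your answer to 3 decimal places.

0.834

By inclusion–exclusion over which letters are missing,
P(all seen) = Σ_{j=0}^{4} (-1)^j C(4,j)((4-j)/4)^11
= 1.0000 - 0.1689 + 0.0029 - 0.0000 + 0.0000
= 0.8340.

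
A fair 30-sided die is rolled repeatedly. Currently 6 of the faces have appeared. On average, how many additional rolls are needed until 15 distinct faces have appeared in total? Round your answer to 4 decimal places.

13.7319

With k distinct faces already seen, the next new one takes an expected 30/(30-k) rolls.
Sum over k = 6,...,14: E = 30/24 + 30/23 + 30/22 + ... + 30/17 + 30/16 = 13.73188.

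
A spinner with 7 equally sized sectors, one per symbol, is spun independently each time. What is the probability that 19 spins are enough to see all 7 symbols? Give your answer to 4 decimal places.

Let A_i be the event that symbol i is missing after 19 spins. By inclusion–exclusion on the A_i,
P(all seen) = Σ_{j=0}^{7} (-1)^j C(7,j)((7-j)/7)^19
= 1.00000 - 0.37420 + 0.03514 - 0.00084 + 0.00000 - 0.00000 + 0.00000 - 0.00000
= 0.66009.

0.6601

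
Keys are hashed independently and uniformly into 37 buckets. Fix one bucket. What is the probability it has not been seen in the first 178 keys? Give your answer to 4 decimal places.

On each key the fixed bucket fails to appear with probability 36/37.
P(still missing after 178) = (36/37)^178 = 0.00762.

0.0076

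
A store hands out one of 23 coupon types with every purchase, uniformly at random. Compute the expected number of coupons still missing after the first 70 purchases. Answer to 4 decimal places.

For each coupon, P(unseen after 70) = (22/23)^70 = 0.04453.
By linearity of expectation, E[unseen] = 23·(22/23)^70 = 1.02416.

1.0242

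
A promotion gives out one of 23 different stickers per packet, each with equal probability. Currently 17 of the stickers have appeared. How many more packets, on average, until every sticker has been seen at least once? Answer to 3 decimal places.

The wait to go from k to k+1 distinct stickers is geometric with mean 23/(23-k).
Sum over k = 17,...,22: E = 23/6 + 23/5 + 23/4 + 23/3 + 23/2 + 23/1 = 56.3500.

56.350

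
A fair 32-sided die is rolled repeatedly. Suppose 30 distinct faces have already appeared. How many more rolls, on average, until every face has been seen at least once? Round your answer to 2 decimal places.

The wait to go from k to k+1 distinct faces is geometric with mean 32/(32-k).
Sum over k = 30,...,31: E = 32/2 + 32/1 = 48.000.

48.00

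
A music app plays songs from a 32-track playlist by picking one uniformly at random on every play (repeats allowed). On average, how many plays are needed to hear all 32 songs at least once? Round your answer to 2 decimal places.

129.87

After k distinct songs have appeared, the next play gives a new one with probability (32-k)/32, so the expected wait for the (k+1)-th is 32/(32-k).
E[T] = 32/32 + 32/31 + 32/30 + ... + 32/2 + 32/1 = 32·H_{32}.
H_{32} = 4.058, so E[T] = 129.872.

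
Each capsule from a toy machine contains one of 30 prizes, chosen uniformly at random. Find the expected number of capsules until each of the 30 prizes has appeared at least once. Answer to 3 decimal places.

The wait to go from k to k+1 distinct prizes is geometric with mean 30/(30-k).
E[T] = 30/30 + 30/29 + 30/28 + ... + 30/2 + 30/1 = 30·H_{30}.
H_{30} = 3.9950, so E[T] = 119.8496.

119.850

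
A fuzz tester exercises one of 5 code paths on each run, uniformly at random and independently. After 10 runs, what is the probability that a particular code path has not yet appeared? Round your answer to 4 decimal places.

0.1074

On each run the fixed code path fails to appear with probability 4/5.
P(still missing after 10) = (4/5)^10 = 0.10737.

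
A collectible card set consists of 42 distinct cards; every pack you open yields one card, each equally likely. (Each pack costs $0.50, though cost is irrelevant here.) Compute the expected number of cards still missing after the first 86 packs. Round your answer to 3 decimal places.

For each card, P(unseen after 86) = (41/42)^86 = 0.1259.
By linearity of expectation, E[unseen] = 42·(41/42)^86 = 5.2872.

5.287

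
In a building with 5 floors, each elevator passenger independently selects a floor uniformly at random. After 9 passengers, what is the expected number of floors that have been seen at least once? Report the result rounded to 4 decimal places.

4.3289

For each floor, P(seen in 9 passengers) = 1 - (4/5)^9 = 0.86578.
By linearity of expectation, E[distinct seen] = 5·(1 - (4/5)^9) = 4.32891.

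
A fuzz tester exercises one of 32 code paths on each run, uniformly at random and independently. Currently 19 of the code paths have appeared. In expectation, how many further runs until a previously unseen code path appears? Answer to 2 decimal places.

2.46

Each run yields a new code path with probability (32-19)/32 = 13/32, so the wait is geometric with mean 32/13.
E = 32/13 = 2.462.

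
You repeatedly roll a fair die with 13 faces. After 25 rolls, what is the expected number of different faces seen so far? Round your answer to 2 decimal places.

11.24

For each face, P(seen in 25 rolls) = 1 - (12/13)^25 = 0.865.
By linearity of expectation, E[distinct seen] = 13·(1 - (12/13)^25) = 11.243.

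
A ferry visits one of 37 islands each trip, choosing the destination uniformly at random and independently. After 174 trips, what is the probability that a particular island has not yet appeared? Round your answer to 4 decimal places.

0.0085

Each trip misses the fixed island with probability (37-1)/37 = 36/37, independently.
P(still missing after 174) = (36/37)^174 = 0.00850.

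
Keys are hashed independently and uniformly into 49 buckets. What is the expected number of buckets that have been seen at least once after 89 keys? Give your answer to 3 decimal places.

41.180

For each bucket, P(seen in 89 keys) = 1 - (48/49)^89 = 0.8404.
By linearity of expectation, E[distinct seen] = 49·(1 - (48/49)^89) = 41.1798.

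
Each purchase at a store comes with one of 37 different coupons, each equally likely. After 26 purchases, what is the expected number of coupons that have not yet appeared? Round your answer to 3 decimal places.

For each coupon, P(unseen after 26) = (36/37)^26 = 0.4905.
By linearity of expectation, E[unseen] = 37·(36/37)^26 = 18.1477.

18.148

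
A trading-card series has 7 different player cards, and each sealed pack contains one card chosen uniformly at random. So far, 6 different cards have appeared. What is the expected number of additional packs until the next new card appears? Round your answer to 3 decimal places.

7.000

The number of packs until the next new card is geometric with success probability 1/7, so its mean is 7/1.
E = 7/1 = 7.0000.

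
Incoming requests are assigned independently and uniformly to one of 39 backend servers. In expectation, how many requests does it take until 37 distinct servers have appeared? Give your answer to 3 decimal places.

107.388

With k distinct servers already seen, the next new one arrives after an expected 39/(39-k) requests.
Sum over k = 0,...,36: E = 39/39 + 39/38 + 39/37 + ... + 39/4 + 39/3 = 107.3882.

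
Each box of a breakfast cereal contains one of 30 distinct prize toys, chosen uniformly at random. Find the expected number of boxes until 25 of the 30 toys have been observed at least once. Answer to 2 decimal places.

Going from k to k+1 distinct takes a geometric number of boxes with mean 30/(30-k).
Sum over k = 0,...,24: E = 30/30 + 30/29 + 30/28 + ... + 30/7 + 30/6 = 51.350.

51.35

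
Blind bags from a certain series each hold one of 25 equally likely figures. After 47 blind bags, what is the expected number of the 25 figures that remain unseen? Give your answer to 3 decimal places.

3.670

For each figure, P(unseen after 47) = (24/25)^47 = 0.1468.
By linearity of expectation, E[unseen] = 25·(24/25)^47 = 3.6702.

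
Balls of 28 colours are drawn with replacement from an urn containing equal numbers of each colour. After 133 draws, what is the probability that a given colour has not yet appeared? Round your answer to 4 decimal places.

0.0079

On each draw the fixed colour fails to appear with probability 27/28.
P(still missing after 133) = (27/28)^133 = 0.00793.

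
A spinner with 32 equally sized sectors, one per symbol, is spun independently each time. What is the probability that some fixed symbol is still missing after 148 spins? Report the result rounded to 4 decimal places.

On each spin the fixed symbol fails to appear with probability 31/32.
P(still missing after 148) = (31/32)^148 = 0.00911.

0.0091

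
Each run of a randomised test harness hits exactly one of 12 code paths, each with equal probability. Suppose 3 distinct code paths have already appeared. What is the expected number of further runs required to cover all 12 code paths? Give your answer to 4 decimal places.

33.9476

With k distinct code paths already seen, the next new one takes an expected 12/(12-k) runs.
Sum over k = 3,...,11: E = 12/9 + 12/8 + 12/7 + ... + 12/2 + 12/1 = 33.94762.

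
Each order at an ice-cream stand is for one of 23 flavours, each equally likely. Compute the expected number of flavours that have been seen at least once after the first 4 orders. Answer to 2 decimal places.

For each flavour, P(seen in 4 orders) = 1 - (22/23)^4 = 0.163.
By linearity of expectation, E[distinct seen] = 23·(1 - (22/23)^4) = 3.747.

3.75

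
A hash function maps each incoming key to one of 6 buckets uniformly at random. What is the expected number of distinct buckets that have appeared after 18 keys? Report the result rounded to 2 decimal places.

For each bucket, P(seen in 18 keys) = 1 - (5/6)^18 = 0.962.
By linearity of expectation, E[distinct seen] = 6·(1 - (5/6)^18) = 5.775.

5.77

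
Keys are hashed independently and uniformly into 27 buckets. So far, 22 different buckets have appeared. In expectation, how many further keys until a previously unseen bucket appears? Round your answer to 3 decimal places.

5.400

Each key yields a new bucket with probability (27-22)/27 = 5/27, so the wait is geometric with mean 27/5.
E = 27/5 = 5.4000.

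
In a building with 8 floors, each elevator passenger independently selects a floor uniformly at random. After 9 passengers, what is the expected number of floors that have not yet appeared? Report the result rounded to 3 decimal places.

For each floor, P(unseen after 9) = (7/8)^9 = 0.3007.
By linearity of expectation, E[unseen] = 8·(7/8)^9 = 2.4053.

2.405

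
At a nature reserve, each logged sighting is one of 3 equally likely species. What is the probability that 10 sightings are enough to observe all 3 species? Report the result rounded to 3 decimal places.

By inclusion–exclusion over which species are missing,
P(all seen) = Σ_{j=0}^{3} (-1)^j C(3,j)((3-j)/3)^10
= 1.0000 - 0.0520 + 0.0001 - 0.0000
= 0.9480.

0.948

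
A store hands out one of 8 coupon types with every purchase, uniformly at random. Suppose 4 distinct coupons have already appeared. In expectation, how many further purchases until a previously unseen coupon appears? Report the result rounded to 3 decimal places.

The number of purchases until the next new coupon is geometric with success probability 4/8, so its mean is 8/4.
E = 8/4 = 2.0000.

2.000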